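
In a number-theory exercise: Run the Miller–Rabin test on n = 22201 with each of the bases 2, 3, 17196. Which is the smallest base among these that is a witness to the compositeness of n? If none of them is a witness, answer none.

2

n − 1 = 22200 = 2^3 · 2775, so s = 3 and d = 2775.
Base 2: x_0 = 2^2775 mod 22201 = 10325. x_0 is neither 1 nor 22200, so continue squaring. x_1 = 10325^2 mod 22201 = 18624. x_2 = 18624^2 mod 22201 = 7153. Reached i = s−1 = 2 without hitting −1: 2 is a Miller–Rabin witness and 22201 is composite.
Base 3: x_0 = 3^2775 mod 22201 = 11578. x_0 is neither 1 nor 22200, so continue squaring. x_1 = 11578^2 mod 22201 = 446. x_2 = 446^2 mod 22201 = 21308. Reached i = s−1 = 2 without hitting −1: 3 is a Miller–Rabin witness and 22201 is composite.
Base 17196: x_0 = 17196^2775 mod 22201 = 13707. x_0 is neither 1 nor 22200, so continue squaring. x_1 = 13707^2 mod 22201 = 16987. x_2 = 16987^2 mod 22201 = 11772. Reached i = s−1 = 2 without hitting −1: 17196 is a Miller–Rabin witness and 22201 is composite.
The smallest witness among the given bases is 2.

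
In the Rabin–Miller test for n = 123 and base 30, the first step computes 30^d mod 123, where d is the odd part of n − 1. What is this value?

n − 1 = 122 = 2^1 · 61, so s = 1 and d = 61.
By repeated squaring, 30^61 ≡ 93 (mod 123).

93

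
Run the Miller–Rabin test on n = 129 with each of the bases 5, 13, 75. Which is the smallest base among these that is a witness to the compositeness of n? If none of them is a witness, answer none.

n − 1 = 128 = 2^7 · 1, so s = 7 and d = 1.
Base 5: x_0 = 5^1 mod 129 = 5. x_0 is neither 1 nor 128, so continue squaring. x_1 = 5^2 mod 129 = 25. x_2 = 25^2 mod 129 = 109. x_3 = 109^2 mod 129 = 13. x_4 = 13^2 mod 129 = 40. x_5 = 40^2 mod 129 = 52. x_6 = 52^2 mod 129 = 124. Reached i = s−1 = 6 without hitting −1: 5 is a Miller–Rabin witness and 129 is composite.
Base 13: x_0 = 13^1 mod 129 = 13. x_0 is neither 1 nor 128, so continue squaring. x_1 = 13^2 mod 129 = 40. x_2 = 40^2 mod 129 = 52. x_3 = 52^2 mod 129 = 124. x_4 = 124^2 mod 129 = 25. x_5 = 25^2 mod 129 = 109. x_6 = 109^2 mod 129 = 13. Reached i = s−1 = 6 without hitting −1: 13 is a Miller–Rabin witness and 129 is composite.
Base 75: x_0 = 75^1 mod 129 = 75. x_0 is neither 1 nor 128, so continue squaring. x_1 = 75^2 mod 129 = 78. x_2 = 78^2 mod 129 = 21. x_3 = 21^2 mod 129 = 54. x_4 = 54^2 mod 129 = 78. x_5 = 78^2 mod 129 = 21. x_6 = 21^2 mod 129 = 54. Reached i = s−1 = 6 without hitting −1: 75 is a Miller–Rabin witness and 129 is composite.
The smallest witness among the given bases is 5.

5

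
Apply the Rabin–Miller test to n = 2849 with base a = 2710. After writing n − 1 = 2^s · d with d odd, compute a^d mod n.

2808

n − 1 = 2848 = 2^5 · 89, so s = 5 and d = 89.
2710^89 mod 2849 = 2808.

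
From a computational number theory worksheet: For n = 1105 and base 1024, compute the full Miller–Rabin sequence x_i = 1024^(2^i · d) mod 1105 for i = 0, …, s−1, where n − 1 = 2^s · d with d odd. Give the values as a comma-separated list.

259, 781, 1, 1

n − 1 = 1104 = 2^4 · 69, so s = 4 and d = 69.
x_0 = 1024^69 mod 1105 = 259.
x_1 = 259^2 mod 1105 = 781.
x_2 = 781^2 mod 1105 = 1.
x_3 = 1^2 mod 1105 = 1.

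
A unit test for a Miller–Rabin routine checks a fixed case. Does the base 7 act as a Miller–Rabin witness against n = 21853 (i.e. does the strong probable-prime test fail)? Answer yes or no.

yes

n − 1 = 21852 = 2^2 · 5463, so s = 2 and d = 5463.
x_0 = 7^5463 mod 21853 = 928.
x_0 is neither 1 nor 21852, so continue squaring.
x_1 = 928^2 mod 21853 = 8917.
Reached i = s−1 = 1 without hitting −1: 7 is a Miller–Rabin witness and 21853 is composite.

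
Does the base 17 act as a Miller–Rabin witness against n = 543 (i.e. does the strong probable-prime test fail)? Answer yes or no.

n − 1 = 542 = 2^1 · 271, so s = 1 and d = 271.
x_0 = 17^271 mod 543 = 164.
x_0 ∉ {1, 542} and s = 1, so 17 is a Miller–Rabin witness and 543 is composite.

yes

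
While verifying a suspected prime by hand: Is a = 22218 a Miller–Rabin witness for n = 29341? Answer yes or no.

n − 1 = 29340 = 2^2 · 7335, so s = 2 and d = 7335.
Repeated squaring mod 29341: 22218^1 ≡ 22218, 22218^2 ≡ 6540, 22218^4 ≡ 21763, 22218^8 ≡ 5747, 22218^16 ≡ 19384, 22218^32 ≡ 27951, 22218^64 ≡ 24935, 22218^128 ≡ 18435, 22218^256 ≡ 21763, 22218^512 ≡ 5747, 22218^1024 ≡ 19384, 22218^2048 ≡ 27951, 22218^4096 ≡ 24935.
7335 = 4096 + 2048 + 1024 + 128 + 32 + 4 + 2 + 1, so 22218^7335 ≡ 24935·27951·19384·18435·27951·21763·6540·22218 ≡ 2744 (mod 29341).
x_0 = 22218^7335 mod 29341 = 2744.
x_0 is neither 1 nor 29340, so continue squaring.
x_1 = 2744^2 mod 29341 = 18240.
Reached i = s−1 = 1 without hitting −1: 22218 is a Miller–Rabin witness and 29341 is composite.

yes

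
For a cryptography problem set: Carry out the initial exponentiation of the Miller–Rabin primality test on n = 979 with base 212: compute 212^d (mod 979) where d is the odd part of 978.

301

n − 1 = 978 = 2^1 · 489, so s = 1 and d = 489.
Repeated squaring mod 979: 212^1 ≡ 212, 212^2 ≡ 889, 212^4 ≡ 268, 212^8 ≡ 357, 212^16 ≡ 179, 212^32 ≡ 713, 212^64 ≡ 268, 212^128 ≡ 357, 212^256 ≡ 179.
489 = 256 + 128 + 64 + 32 + 8 + 1, so 212^489 ≡ 179·357·268·713·357·212 ≡ 301 (mod 979).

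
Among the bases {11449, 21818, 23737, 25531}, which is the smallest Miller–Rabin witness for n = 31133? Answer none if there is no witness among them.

n − 1 = 31132 = 2^2 · 7783, so s = 2 and d = 7783.
Base 11449: x_0 = 11449^7783 mod 31133 = 723. x_0 is neither 1 nor 31132, so continue squaring. x_1 = 723^2 mod 31133 = 24601. Reached i = s−1 = 1 without hitting −1: 11449 is a Miller–Rabin witness and 31133 is composite.
Base 21818: x_0 = 21818^7783 mod 31133 = 24206. x_0 is neither 1 nor 31132, so continue squaring. x_1 = 24206^2 mod 31133 = 7376. Reached i = s−1 = 1 without hitting −1: 21818 is a Miller–Rabin witness and 31133 is composite.
Base 23737: x_0 = 23737^7783 mod 31133 = 8503. x_0 is neither 1 nor 31132, so continue squaring. x_1 = 8503^2 mod 31133 = 10183. Reached i = s−1 = 1 without hitting −1: 23737 is a Miller–Rabin witness and 31133 is composite.
Base 25531: x_0 = 25531^7783 mod 31133 = 18083. x_0 is neither 1 nor 31132, so continue squaring. x_1 = 18083^2 mod 31133 = 4990. Reached i = s−1 = 1 without hitting −1: 25531 is a Miller–Rabin witness and 31133 is composite.
The smallest witness among the given bases is 11449.

11449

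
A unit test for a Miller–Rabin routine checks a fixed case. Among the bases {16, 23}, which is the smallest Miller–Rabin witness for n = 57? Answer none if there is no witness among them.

n − 1 = 56 = 2^3 · 7, so s = 3 and d = 7.
Base 16: x_0 = 16^7 mod 57 = 55. x_0 is neither 1 nor 56, so continue squaring. x_1 = 55^2 mod 57 = 4. x_2 = 4^2 mod 57 = 16. Reached i = s−1 = 2 without hitting −1: 16 is a Miller–Rabin witness and 57 is composite.
Base 23: x_0 = 23^7 mod 57 = 44. x_0 is neither 1 nor 56, so continue squaring. x_1 = 44^2 mod 57 = 55. x_2 = 55^2 mod 57 = 4. Reached i = s−1 = 2 without hitting −1: 23 is a Miller–Rabin witness and 57 is composite.
The smallest witness among the given bases is 16.

16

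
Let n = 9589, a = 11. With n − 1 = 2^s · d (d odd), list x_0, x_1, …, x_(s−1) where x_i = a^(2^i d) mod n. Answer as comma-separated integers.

9587, 4

n − 1 = 9588 = 2^2 · 2397, so s = 2 and d = 2397.
x_0 = 11^2397 mod 9589 = 9587.
x_1 = 9587^2 mod 9589 = 4.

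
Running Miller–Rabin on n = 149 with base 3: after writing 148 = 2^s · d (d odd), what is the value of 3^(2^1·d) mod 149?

148

n − 1 = 148 = 2^2 · 37, so s = 2 and d = 37.
Repeated squaring mod 149: 3^1 ≡ 3, 3^2 ≡ 9, 3^4 ≡ 81, 3^8 ≡ 5, 3^16 ≡ 25, 3^32 ≡ 29.
37 = 32 + 4 + 1, so 3^37 ≡ 29·81·3 ≡ 44 (mod 149).
x_0 = 44.
x_1 = 44^2 mod 149 = 148.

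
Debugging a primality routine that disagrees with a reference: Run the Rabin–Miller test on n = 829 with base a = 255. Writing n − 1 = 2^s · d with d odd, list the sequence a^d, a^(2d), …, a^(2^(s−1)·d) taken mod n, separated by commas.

n − 1 = 828 = 2^2 · 207, so s = 2 and d = 207.
x_0 = 255^207 mod 829 = 1.
x_1 = 1^2 mod 829 = 1.

1, 1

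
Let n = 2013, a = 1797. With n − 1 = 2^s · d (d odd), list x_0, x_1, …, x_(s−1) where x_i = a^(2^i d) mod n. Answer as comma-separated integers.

1395, 1467

n − 1 = 2012 = 2^2 · 503, so s = 2 and d = 503.
x_0 = 1797^503 mod 2013 = 1395.
x_1 = 1395^2 mod 2013 = 1467.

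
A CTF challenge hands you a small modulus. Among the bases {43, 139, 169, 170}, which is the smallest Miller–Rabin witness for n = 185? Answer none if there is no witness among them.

n − 1 = 184 = 2^3 · 23, so s = 3 and d = 23.
Base 43: x_0 = 43^23 mod 185 = 142. x_0 is neither 1 nor 184, so continue squaring. x_1 = 142^2 mod 185 = 184. x_1 ≡ −1, so 43 is not a witness.
Base 139: x_0 = 139^23 mod 185 = 114. x_0 is neither 1 nor 184, so continue squaring. x_1 = 114^2 mod 185 = 46. x_2 = 46^2 mod 185 = 81. Reached i = s−1 = 2 without hitting −1: 139 is a Miller–Rabin witness and 185 is composite.
Base 169: x_0 = 169^23 mod 185 = 4. x_0 is neither 1 nor 184, so continue squaring. x_1 = 4^2 mod 185 = 16. x_2 = 16^2 mod 185 = 71. Reached i = s−1 = 2 without hitting −1: 169 is a Miller–Rabin witness and 185 is composite.
Base 170: x_0 = 170^23 mod 185 = 135. x_0 is neither 1 nor 184, so continue squaring. x_1 = 135^2 mod 185 = 95. x_2 = 95^2 mod 185 = 145. Reached i = s−1 = 2 without hitting −1: 170 is a Miller–Rabin witness and 185 is composite.
The smallest witness among the given bases is 139.

139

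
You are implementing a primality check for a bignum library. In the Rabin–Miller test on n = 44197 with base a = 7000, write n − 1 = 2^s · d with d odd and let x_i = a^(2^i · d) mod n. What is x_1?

27725

n − 1 = 44196 = 2^2 · 11049, so s = 2 and d = 11049.
Repeated squaring mod 44197: 7000^1 ≡ 7000, 7000^2 ≡ 29724, 7000^4 ≡ 18146, 7000^8 ≡ 9666, 7000^16 ≡ 43295, 7000^32 ≡ 18058, 7000^64 ≡ 5898, 7000^128 ≡ 3365, 7000^256 ≡ 8793, 7000^512 ≡ 16296, 7000^1024 ≡ 24040, 7000^2048 ≡ 1628, 7000^4096 ≡ 42761, 7000^8192 ≡ 29034.
11049 = 8192 + 2048 + 512 + 256 + 32 + 8 + 1, so 7000^11049 ≡ 29034·1628·16296·8793·18058·9666·7000 ≡ 38926 (mod 44197).
x_0 = 38926.
x_1 = 38926^2 mod 44197 = 27725.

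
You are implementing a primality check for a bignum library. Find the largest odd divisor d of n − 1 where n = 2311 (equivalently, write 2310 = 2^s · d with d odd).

1155

Halving: 2310 → 1155; 1155 is odd.
So 2310 = 2^1 · 1155.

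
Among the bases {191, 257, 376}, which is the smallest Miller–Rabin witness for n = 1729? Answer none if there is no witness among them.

n − 1 = 1728 = 2^6 · 27, so s = 6 and d = 27.
Base 191: x_0 = 191^27 mod 1729 = 1. x_0 = 1, so 191 is not a witness.
Base 257: x_0 = 257^27 mod 1729 = 1728. x_0 = 1728 ≡ −1, so 257 is not a witness.
Base 376: x_0 = 376^27 mod 1729 = 1728. x_0 = 1728 ≡ −1, so 376 is not a witness.
No listed base is a witness for 1729.

none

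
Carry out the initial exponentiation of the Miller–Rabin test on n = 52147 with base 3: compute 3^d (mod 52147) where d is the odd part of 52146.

52146

n − 1 = 52146 = 2^1 · 26073, so s = 1 and d = 26073.
3^26073 mod 52147 = 52146.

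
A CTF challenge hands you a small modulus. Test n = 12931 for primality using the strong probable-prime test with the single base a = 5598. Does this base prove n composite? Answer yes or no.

n − 1 = 12930 = 2^1 · 6465, so s = 1 and d = 6465.
x_0 = 5598^6465 mod 12931 = 1.
x_0 = 1, so 5598 is not a witness.

no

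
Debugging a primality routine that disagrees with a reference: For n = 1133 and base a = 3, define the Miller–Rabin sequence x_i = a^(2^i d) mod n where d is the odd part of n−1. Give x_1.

n − 1 = 1132 = 2^2 · 283, so s = 2 and d = 283.
x_0 = 3^283 mod 1133 = 1017.
x_1 = 1017^2 mod 1133 = 993.

993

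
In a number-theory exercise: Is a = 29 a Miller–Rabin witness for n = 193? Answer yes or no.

no

n − 1 = 192 = 2^6 · 3, so s = 6 and d = 3.
x_0 = 29^3 mod 193 = 71.
x_0 is neither 1 nor 192, so continue squaring.
x_1 = 71^2 mod 193 = 23.
x_2 = 23^2 mod 193 = 143.
x_3 = 143^2 mod 193 = 184.
x_4 = 184^2 mod 193 = 81.
x_5 = 81^2 mod 193 = 192.
x_5 ≡ −1, so 29 is not a witness.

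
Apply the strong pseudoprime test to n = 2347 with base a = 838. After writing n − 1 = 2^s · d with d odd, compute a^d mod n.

1

n − 1 = 2346 = 2^1 · 1173, so s = 1 and d = 1173.
838^1173 mod 2347 = 1.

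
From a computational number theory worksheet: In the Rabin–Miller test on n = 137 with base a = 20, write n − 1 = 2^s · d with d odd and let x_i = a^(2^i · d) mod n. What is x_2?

n − 1 = 136 = 2^3 · 17, so s = 3 and d = 17.
x_0 = 20^17 mod 137 = 41.
x_1 = 41^2 mod 137 = 37.
x_2 = 37^2 mod 137 = 136.

136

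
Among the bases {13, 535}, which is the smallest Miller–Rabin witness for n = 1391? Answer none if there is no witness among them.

13

n − 1 = 1390 = 2^1 · 695, so s = 1 and d = 695.
Base 13: x_0 = 13^695 mod 1391 = 39. x_0 ∉ {1, 1390} and s = 1, so 13 is a Miller–Rabin witness and 1391 is composite.
Base 535: x_0 = 535^695 mod 1391 = 1177. x_0 ∉ {1, 1390} and s = 1, so 535 is a Miller–Rabin witness and 1391 is composite.
The smallest witness among the given bases is 13.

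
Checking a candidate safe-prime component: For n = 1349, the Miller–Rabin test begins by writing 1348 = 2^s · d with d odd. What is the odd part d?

337

Halving: 1348 → 674 → 337; 337 is odd.
So 1348 = 2^2 · 337.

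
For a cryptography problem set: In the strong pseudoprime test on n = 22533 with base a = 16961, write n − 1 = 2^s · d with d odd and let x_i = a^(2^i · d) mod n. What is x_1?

20671

n − 1 = 22532 = 2^2 · 5633, so s = 2 and d = 5633.
x_0 = 16961^5633 mod 22533 = 14462.
x_1 = 14462^2 mod 22533 = 20671.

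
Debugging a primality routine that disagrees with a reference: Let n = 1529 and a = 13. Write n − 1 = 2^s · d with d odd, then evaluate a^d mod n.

871

n − 1 = 1528 = 2^3 · 191, so s = 3 and d = 191.
13^191 mod 1529 = 871.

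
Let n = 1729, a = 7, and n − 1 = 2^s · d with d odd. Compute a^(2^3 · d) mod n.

n − 1 = 1728 = 2^6 · 27, so s = 6 and d = 27.
x_0 = 7^27 mod 1729 = 343.
x_1 = 343^2 mod 1729 = 77.
x_2 = 77^2 mod 1729 = 742.
x_3 = 742^2 mod 1729 = 742.

742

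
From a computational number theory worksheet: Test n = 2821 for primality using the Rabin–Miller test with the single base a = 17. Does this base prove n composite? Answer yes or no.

no

n − 1 = 2820 = 2^2 · 705, so s = 2 and d = 705.
By repeated squaring, 17^705 ≡ 2820 (mod 2821).
x_0 = 17^705 mod 2821 = 2820.
x_0 = 2820 ≡ −1, so 17 is not a witness.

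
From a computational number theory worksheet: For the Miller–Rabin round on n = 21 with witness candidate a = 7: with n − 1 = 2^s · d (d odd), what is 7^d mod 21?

n − 1 = 20 = 2^2 · 5, so s = 2 and d = 5.
7^5 mod 21 = 7.

7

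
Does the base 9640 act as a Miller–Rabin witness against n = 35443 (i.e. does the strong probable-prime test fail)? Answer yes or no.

n − 1 = 35442 = 2^1 · 17721, so s = 1 and d = 17721.
Repeated squaring mod 35443: 9640^1 ≡ 9640, 9640^2 ≡ 33497, 9640^4 ≡ 29958, 9640^8 ≡ 29561, 9640^16 ≡ 5556, 9640^32 ≡ 33726, 9640^64 ≡ 6320, 9640^128 ≡ 33582, 9640^256 ≡ 25350, 9640^512 ≡ 5467, 9640^1024 ≡ 9640, 9640^2048 ≡ 33497, 9640^4096 ≡ 29958, 9640^8192 ≡ 29561, 9640^16384 ≡ 5556.
17721 = 16384 + 1024 + 256 + 32 + 16 + 8 + 1, so 9640^17721 ≡ 5556·9640·25350·33726·5556·29561·9640 ≡ 1 (mod 35443).
x_0 = 9640^17721 mod 35443 = 1.
x_0 = 1, so 9640 is not a witness.

no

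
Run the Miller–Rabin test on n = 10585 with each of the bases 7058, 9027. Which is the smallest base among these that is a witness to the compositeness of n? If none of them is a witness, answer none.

none

n − 1 = 10584 = 2^3 · 1323, so s = 3 and d = 1323.
Base 7058: x_0 = 7058^1323 mod 10585 = 5667. x_0 is neither 1 nor 10584, so continue squaring. x_1 = 5667^2 mod 10585 = 10584. x_1 ≡ −1, so 7058 is not a witness.
Base 9027: x_0 = 9027^1323 mod 10585 = 4918. x_0 is neither 1 nor 10584, so continue squaring. x_1 = 4918^2 mod 10585 = 10584. x_1 ≡ −1, so 9027 is not a witness.
No listed base is a witness for 10585.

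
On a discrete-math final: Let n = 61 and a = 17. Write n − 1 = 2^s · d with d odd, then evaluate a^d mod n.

50

n − 1 = 60 = 2^2 · 15, so s = 2 and d = 15.
Repeated squaring mod 61: 17^1 ≡ 17, 17^2 ≡ 45, 17^4 ≡ 12, 17^8 ≡ 22.
15 = 8 + 4 + 2 + 1, so 17^15 ≡ 22·12·45·17 ≡ 50 (mod 61).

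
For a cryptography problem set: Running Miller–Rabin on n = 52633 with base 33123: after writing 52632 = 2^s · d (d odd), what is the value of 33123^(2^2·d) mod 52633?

n − 1 = 52632 = 2^3 · 6579, so s = 3 and d = 6579.
x_0 = 33123^6579 mod 52633 = 33991.
x_1 = 33991^2 mod 52633 = 41098.
x_2 = 41098^2 mod 52633 = 1.

1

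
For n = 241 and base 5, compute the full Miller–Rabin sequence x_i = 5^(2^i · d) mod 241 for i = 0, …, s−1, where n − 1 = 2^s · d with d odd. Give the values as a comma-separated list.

n − 1 = 240 = 2^4 · 15, so s = 4 and d = 15.
x_0 = 5^15 mod 241 = 211.
x_1 = 211^2 mod 241 = 177.
x_2 = 177^2 mod 241 = 240.
x_3 = 240^2 mod 241 = 1.

211, 177, 240, 1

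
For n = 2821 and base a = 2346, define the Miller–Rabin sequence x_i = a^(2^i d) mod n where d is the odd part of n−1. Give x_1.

1520

n − 1 = 2820 = 2^2 · 705, so s = 2 and d = 705.
x_0 = 2346^705 mod 2821 = 2696.
x_1 = 2696^2 mod 2821 = 1520.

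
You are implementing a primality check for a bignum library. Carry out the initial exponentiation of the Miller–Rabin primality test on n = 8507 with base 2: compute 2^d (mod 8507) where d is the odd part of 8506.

n − 1 = 8506 = 2^1 · 4253, so s = 1 and d = 4253.
Repeated squaring mod 8507: 2^1 ≡ 2, 2^2 ≡ 4, 2^4 ≡ 16, 2^8 ≡ 256, 2^16 ≡ 5987, 2^32 ≡ 4178, 2^64 ≡ 7827, 2^128 ≡ 3022, 2^256 ≡ 4473, 2^512 ≡ 7772, 2^1024 ≡ 4284, 2^2048 ≡ 3057, 2^4096 ≡ 4563.
4253 = 4096 + 128 + 16 + 8 + 4 + 1, so 2^4253 ≡ 4563·3022·5987·256·16·2 ≡ 3819 (mod 8507).

3819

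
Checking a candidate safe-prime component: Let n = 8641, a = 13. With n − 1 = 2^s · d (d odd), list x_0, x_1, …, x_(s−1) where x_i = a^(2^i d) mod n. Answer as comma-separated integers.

n − 1 = 8640 = 2^6 · 135, so s = 6 and d = 135.
x_0 = 13^135 mod 8641 = 3712.
x_1 = 3712^2 mod 8641 = 5190.
x_2 = 5190^2 mod 8641 = 2103.
x_3 = 2103^2 mod 8641 = 7058.
x_4 = 7058^2 mod 8641 = 8640.
x_5 = 8640^2 mod 8641 = 1.

3712, 5190, 2103, 7058, 8640, 1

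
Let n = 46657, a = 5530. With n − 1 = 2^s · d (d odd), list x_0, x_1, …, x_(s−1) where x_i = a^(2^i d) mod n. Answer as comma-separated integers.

32011, 23087, 1, 1, 1, 1

n − 1 = 46656 = 2^6 · 729, so s = 6 and d = 729.
x_0 = 5530^729 mod 46657 = 32011.
x_1 = 32011^2 mod 46657 = 23087.
x_2 = 23087^2 mod 46657 = 1.
x_3 = 1^2 mod 46657 = 1.
x_4 = 1^2 mod 46657 = 1.
x_5 = 1^2 mod 46657 = 1.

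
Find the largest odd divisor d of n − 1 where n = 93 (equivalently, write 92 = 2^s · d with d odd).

23

Halving: 92 → 46 → 23; 23 is odd.
So 92 = 2^2 · 23.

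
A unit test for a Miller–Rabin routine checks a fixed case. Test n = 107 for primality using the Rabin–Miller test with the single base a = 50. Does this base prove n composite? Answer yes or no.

n − 1 = 106 = 2^1 · 53, so s = 1 and d = 53.
x_0 = 50^53 mod 107 = 106.
x_0 = 106 ≡ −1, so 50 is not a witness.

no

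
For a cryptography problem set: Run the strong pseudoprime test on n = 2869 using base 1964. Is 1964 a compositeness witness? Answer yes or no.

n − 1 = 2868 = 2^2 · 717, so s = 2 and d = 717.
Repeated squaring mod 2869: 1964^1 ≡ 1964, 1964^2 ≡ 1360, 1964^4 ≡ 1964, 1964^8 ≡ 1360, 1964^16 ≡ 1964, 1964^32 ≡ 1360, 1964^64 ≡ 1964, 1964^128 ≡ 1360, 1964^256 ≡ 1964, 1964^512 ≡ 1360.
717 = 512 + 128 + 64 + 8 + 4 + 1, so 1964^717 ≡ 1360·1360·1964·1360·1964·1964 ≡ 1 (mod 2869).
x_0 = 1964^717 mod 2869 = 1.
x_0 = 1, so 1964 is not a witness.

no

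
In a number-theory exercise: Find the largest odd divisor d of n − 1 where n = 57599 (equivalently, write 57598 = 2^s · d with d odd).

28799

Halving: 57598 → 28799; 28799 is odd.
So 57598 = 2^1 · 28799.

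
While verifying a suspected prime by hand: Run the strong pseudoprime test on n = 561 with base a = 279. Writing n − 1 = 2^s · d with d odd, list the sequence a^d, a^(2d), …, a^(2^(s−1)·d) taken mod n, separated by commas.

n − 1 = 560 = 2^4 · 35, so s = 4 and d = 35.
x_0 = 279^35 mod 561 = 309.
x_1 = 309^2 mod 561 = 111.
x_2 = 111^2 mod 561 = 540.
x_3 = 540^2 mod 561 = 441.

309, 111, 540, 441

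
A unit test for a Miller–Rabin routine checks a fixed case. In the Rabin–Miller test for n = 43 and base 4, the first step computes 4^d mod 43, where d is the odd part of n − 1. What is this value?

1

n − 1 = 42 = 2^1 · 21, so s = 1 and d = 21.
4^21 mod 43 = 1.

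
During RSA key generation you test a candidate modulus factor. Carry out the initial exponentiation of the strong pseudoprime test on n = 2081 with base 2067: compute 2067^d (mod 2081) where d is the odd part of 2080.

2080

n − 1 = 2080 = 2^5 · 65, so s = 5 and d = 65.
2067^65 mod 2081 = 2080.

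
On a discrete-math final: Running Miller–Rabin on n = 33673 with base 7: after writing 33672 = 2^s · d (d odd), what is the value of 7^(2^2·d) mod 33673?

4690

n − 1 = 33672 = 2^3 · 4209, so s = 3 and d = 4209.
x_0 = 7^4209 mod 33673 = 7615.
x_1 = 7615^2 mod 33673 = 3319.
x_2 = 3319^2 mod 33673 = 4690.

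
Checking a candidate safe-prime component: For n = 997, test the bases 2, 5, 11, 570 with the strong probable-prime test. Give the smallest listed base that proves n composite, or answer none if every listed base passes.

n − 1 = 996 = 2^2 · 249, so s = 2 and d = 249.
Base 2: x_0 = 2^249 mod 997 = 161. x_0 is neither 1 nor 996, so continue squaring. x_1 = 161^2 mod 997 = 996. x_1 ≡ −1, so 2 is not a witness.
Base 5: x_0 = 5^249 mod 997 = 161. x_0 is neither 1 nor 996, so continue squaring. x_1 = 161^2 mod 997 = 996. x_1 ≡ −1, so 5 is not a witness.
Base 11: x_0 = 11^249 mod 997 = 161. x_0 is neither 1 nor 996, so continue squaring. x_1 = 161^2 mod 997 = 996. x_1 ≡ −1, so 11 is not a witness.
Base 570: x_0 = 570^249 mod 997 = 1. x_0 = 1, so 570 is not a witness.
No listed base is a witness for 997.

none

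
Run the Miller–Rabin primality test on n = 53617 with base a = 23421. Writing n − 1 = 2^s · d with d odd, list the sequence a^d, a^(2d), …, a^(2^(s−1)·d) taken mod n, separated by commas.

19773, 49982, 23443, 53616

n − 1 = 53616 = 2^4 · 3351, so s = 4 and d = 3351.
x_0 = 23421^3351 mod 53617 = 19773.
x_1 = 19773^2 mod 53617 = 49982.
x_2 = 49982^2 mod 53617 = 23443.
x_3 = 23443^2 mod 53617 = 53616.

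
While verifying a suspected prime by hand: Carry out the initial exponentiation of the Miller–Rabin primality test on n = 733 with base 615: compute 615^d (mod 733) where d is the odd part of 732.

380

n − 1 = 732 = 2^2 · 183, so s = 2 and d = 183.
615^183 mod 733 = 380.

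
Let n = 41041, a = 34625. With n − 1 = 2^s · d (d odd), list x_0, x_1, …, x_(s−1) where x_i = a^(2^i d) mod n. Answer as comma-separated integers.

n − 1 = 41040 = 2^4 · 2565, so s = 4 and d = 2565.
x_0 = 34625^2565 mod 41041 = 34572.
x_1 = 34572^2 mod 41041 = 27182.
x_2 = 27182^2 mod 41041 = 1.
x_3 = 1^2 mod 41041 = 1.

34572, 27182, 1, 1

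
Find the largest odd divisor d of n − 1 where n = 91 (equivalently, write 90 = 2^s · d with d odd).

45

Halving: 90 → 45; 45 is odd.
So 90 = 2^1 · 45.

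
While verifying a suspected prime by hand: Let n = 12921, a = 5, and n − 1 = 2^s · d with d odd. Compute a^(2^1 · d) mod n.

11407

n − 1 = 12920 = 2^3 · 1615, so s = 3 and d = 1615.
Repeated squaring mod 12921: 5^1 ≡ 5, 5^2 ≡ 25, 5^4 ≡ 625, 5^8 ≡ 2995, 5^16 ≡ 2851, 5^32 ≡ 892, 5^64 ≡ 7483, 5^128 ≡ 8596, 5^256 ≡ 8938, 5^512 ≡ 10222, 5^1024 ≡ 10078.
1615 = 1024 + 512 + 64 + 8 + 4 + 2 + 1, so 5^1615 ≡ 10078·10222·7483·2995·625·25·5 ≡ 8807 (mod 12921).
x_0 = 8807.
x_1 = 8807^2 mod 12921 = 11407.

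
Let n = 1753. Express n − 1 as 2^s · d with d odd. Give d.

219

Halving: 1752 → 876 → 438 → 219; 219 is odd.
So 1752 = 2^3 · 219.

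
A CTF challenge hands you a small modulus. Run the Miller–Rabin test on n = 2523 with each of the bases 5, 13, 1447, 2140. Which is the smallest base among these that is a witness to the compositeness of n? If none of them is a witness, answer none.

5

n − 1 = 2522 = 2^1 · 1261, so s = 1 and d = 1261.
Base 5: x_0 = 5^1261 mod 2523 = 92. x_0 ∉ {1, 2522} and s = 1, so 5 is a Miller–Rabin witness and 2523 is composite.
Base 13: x_0 = 13^1261 mod 2523 = 970. x_0 ∉ {1, 2522} and s = 1, so 13 is a Miller–Rabin witness and 2523 is composite.
Base 1447: x_0 = 1447^1261 mod 2523 = 1099. x_0 ∉ {1, 2522} and s = 1, so 1447 is a Miller–Rabin witness and 2523 is composite.
Base 2140: x_0 = 2140^1261 mod 2523 = 2314. x_0 ∉ {1, 2522} and s = 1, so 2140 is a Miller–Rabin witness and 2523 is composite.
The smallest witness among the given bases is 5.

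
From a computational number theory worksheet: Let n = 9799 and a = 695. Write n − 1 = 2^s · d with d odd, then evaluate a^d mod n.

n − 1 = 9798 = 2^1 · 4899, so s = 1 and d = 4899.
695^4899 mod 9799 = 7277.

7277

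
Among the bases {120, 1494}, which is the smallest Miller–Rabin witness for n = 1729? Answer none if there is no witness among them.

n − 1 = 1728 = 2^6 · 27, so s = 6 and d = 27.
Base 120: x_0 = 120^27 mod 1729 = 1. x_0 = 1, so 120 is not a witness.
Base 1494: x_0 = 1494^27 mod 1729 = 1728. x_0 = 1728 ≡ −1, so 1494 is not a witness.
No listed base is a witness for 1729.

none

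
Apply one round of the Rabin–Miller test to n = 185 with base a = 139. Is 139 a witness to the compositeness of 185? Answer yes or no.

n − 1 = 184 = 2^3 · 23, so s = 3 and d = 23.
x_0 = 139^23 mod 185 = 114.
x_0 is neither 1 nor 184, so continue squaring.
x_1 = 114^2 mod 185 = 46.
x_2 = 46^2 mod 185 = 81.
Reached i = s−1 = 2 without hitting −1: 139 is a Miller–Rabin witness and 185 is composite.

yes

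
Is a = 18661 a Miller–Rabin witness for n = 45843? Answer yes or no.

yes

n − 1 = 45842 = 2^1 · 22921, so s = 1 and d = 22921.
x_0 = 18661^22921 mod 45843 = 39262.
x_0 ∉ {1, 45842} and s = 1, so 18661 is a Miller–Rabin witness and 45843 is composite.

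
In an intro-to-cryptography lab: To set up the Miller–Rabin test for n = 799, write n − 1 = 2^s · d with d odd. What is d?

Halving: 798 → 399; 399 is odd.
So 798 = 2^1 · 399.

399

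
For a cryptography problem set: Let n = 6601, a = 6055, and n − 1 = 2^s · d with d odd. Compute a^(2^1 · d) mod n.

n − 1 = 6600 = 2^3 · 825, so s = 3 and d = 825.
x_0 = 6055^825 mod 6601 = 6188.
x_1 = 6188^2 mod 6601 = 5544.

5544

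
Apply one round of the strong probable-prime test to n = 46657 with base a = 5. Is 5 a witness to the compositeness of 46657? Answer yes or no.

n − 1 = 46656 = 2^6 · 729, so s = 6 and d = 729.
x_0 = 5^729 mod 46657 = 746.
x_0 is neither 1 nor 46656, so continue squaring.
x_1 = 746^2 mod 46657 = 43289.
x_2 = 43289^2 mod 46657 = 5773.
x_3 = 5773^2 mod 46657 = 14431.
x_4 = 14431^2 mod 46657 = 23570.
x_5 = 23570^2 mod 46657 = 1.
x_5 = 1 but x_4 ≠ ±1, a nontrivial square root of 1 — 5 is a witness and 46657 is composite.

yes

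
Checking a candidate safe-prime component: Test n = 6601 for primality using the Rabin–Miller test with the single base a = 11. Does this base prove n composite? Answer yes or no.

yes

n − 1 = 6600 = 2^3 · 825, so s = 3 and d = 825.
By repeated squaring, 11^825 ≡ 3564 (mod 6601).
x_0 = 11^825 mod 6601 = 3564.
x_0 is neither 1 nor 6600, so continue squaring.
x_1 = 3564^2 mod 6601 = 1772.
x_2 = 1772^2 mod 6601 = 4509.
Reached i = s−1 = 2 without hitting −1: 11 is a Miller–Rabin witness and 6601 is composite.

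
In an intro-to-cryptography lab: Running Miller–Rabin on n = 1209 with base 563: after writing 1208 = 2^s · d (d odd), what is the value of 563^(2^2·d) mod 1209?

n − 1 = 1208 = 2^3 · 151, so s = 3 and d = 151.
Repeated squaring mod 1209: 563^1 ≡ 563, 563^2 ≡ 211, 563^4 ≡ 997, 563^8 ≡ 211, 563^16 ≡ 997, 563^32 ≡ 211, 563^64 ≡ 997, 563^128 ≡ 211.
151 = 128 + 16 + 4 + 2 + 1, so 563^151 ≡ 211·997·997·211·563 ≡ 563 (mod 1209).
x_0 = 563.
x_1 = 563^2 mod 1209 = 211.
x_2 = 211^2 mod 1209 = 997.

997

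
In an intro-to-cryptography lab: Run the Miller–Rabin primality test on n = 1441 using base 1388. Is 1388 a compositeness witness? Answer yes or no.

no

n − 1 = 1440 = 2^5 · 45, so s = 5 and d = 45.
Repeated squaring mod 1441: 1388^1 ≡ 1388, 1388^2 ≡ 1368, 1388^4 ≡ 1006, 1388^8 ≡ 454, 1388^16 ≡ 53, 1388^32 ≡ 1368.
45 = 32 + 8 + 4 + 1, so 1388^45 ≡ 1368·454·1006·1388 ≡ 1440 (mod 1441).
x_0 = 1388^45 mod 1441 = 1440.
x_0 = 1440 ≡ −1, so 1388 is not a witness.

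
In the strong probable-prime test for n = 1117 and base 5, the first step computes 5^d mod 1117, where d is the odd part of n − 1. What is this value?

214

n − 1 = 1116 = 2^2 · 279, so s = 2 and d = 279.
5^279 mod 1117 = 214.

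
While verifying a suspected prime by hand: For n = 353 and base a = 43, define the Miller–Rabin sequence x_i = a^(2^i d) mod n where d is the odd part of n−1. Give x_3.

352

n − 1 = 352 = 2^5 · 11, so s = 5 and d = 11.
x_0 = 43^11 mod 353 = 253.
x_1 = 253^2 mod 353 = 116.
x_2 = 116^2 mod 353 = 42.
x_3 = 42^2 mod 353 = 352.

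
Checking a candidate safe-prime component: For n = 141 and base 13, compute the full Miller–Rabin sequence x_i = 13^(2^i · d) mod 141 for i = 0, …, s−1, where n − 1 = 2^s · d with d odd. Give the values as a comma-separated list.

n − 1 = 140 = 2^2 · 35, so s = 2 and d = 35.
x_0 = 13^35 mod 141 = 85.
x_1 = 85^2 mod 141 = 34.

85, 34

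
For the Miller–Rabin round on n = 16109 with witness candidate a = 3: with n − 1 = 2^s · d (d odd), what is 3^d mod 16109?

n − 1 = 16108 = 2^2 · 4027, so s = 2 and d = 4027.
3^4027 mod 16109 = 5238.

5238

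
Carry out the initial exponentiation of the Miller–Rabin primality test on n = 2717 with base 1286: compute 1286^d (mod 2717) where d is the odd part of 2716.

n − 1 = 2716 = 2^2 · 679, so s = 2 and d = 679.
Repeated squaring mod 2717: 1286^1 ≡ 1286, 1286^2 ≡ 1860, 1286^4 ≡ 859, 1286^8 ≡ 1574, 1286^16 ≡ 2289, 1286^32 ≡ 1145, 1286^64 ≡ 1431, 1286^128 ≡ 1860, 1286^256 ≡ 859, 1286^512 ≡ 1574.
679 = 512 + 128 + 32 + 4 + 2 + 1, so 1286^679 ≡ 1574·1860·1145·859·1860·1286 ≡ 1858 (mod 2717).

1858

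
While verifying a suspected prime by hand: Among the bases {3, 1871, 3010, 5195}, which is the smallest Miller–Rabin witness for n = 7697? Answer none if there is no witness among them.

n − 1 = 7696 = 2^4 · 481, so s = 4 and d = 481.
Base 3: x_0 = 3^481 mod 7697 = 5265. x_0 is neither 1 nor 7696, so continue squaring. x_1 = 5265^2 mod 7697 = 3328. x_2 = 3328^2 mod 7697 = 7298. x_3 = 7298^2 mod 7697 = 5261. Reached i = s−1 = 3 without hitting −1: 3 is a Miller–Rabin witness and 7697 is composite.
Base 1871: x_0 = 1871^481 mod 7697 = 6403. x_0 is neither 1 nor 7696, so continue squaring. x_1 = 6403^2 mod 7697 = 4187. x_2 = 4187^2 mod 7697 = 4900. x_3 = 4900^2 mod 7697 = 3057. Reached i = s−1 = 3 without hitting −1: 1871 is a Miller–Rabin witness and 7697 is composite.
Base 3010: x_0 = 3010^481 mod 7697 = 3483. x_0 is neither 1 nor 7696, so continue squaring. x_1 = 3483^2 mod 7697 = 817. x_2 = 817^2 mod 7697 = 5547. x_3 = 5547^2 mod 7697 = 4300. Reached i = s−1 = 3 without hitting −1: 3010 is a Miller–Rabin witness and 7697 is composite.
Base 5195: x_0 = 5195^481 mod 7697 = 6147. x_0 is neither 1 nor 7696, so continue squaring. x_1 = 6147^2 mod 7697 = 1036. x_2 = 1036^2 mod 7697 = 3413. x_3 = 3413^2 mod 7697 = 3008. Reached i = s−1 = 3 without hitting −1: 5195 is a Miller–Rabin witness and 7697 is composite.
The smallest witness among the given bases is 3.

3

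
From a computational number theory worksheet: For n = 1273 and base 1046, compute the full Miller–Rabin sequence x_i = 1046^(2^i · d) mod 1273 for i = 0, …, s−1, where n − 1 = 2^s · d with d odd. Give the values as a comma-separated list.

58, 818, 799

n − 1 = 1272 = 2^3 · 159, so s = 3 and d = 159.
x_0 = 1046^159 mod 1273 = 58.
x_1 = 58^2 mod 1273 = 818.
x_2 = 818^2 mod 1273 = 799.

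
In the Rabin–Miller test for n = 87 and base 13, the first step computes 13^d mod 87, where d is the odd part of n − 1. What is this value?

n − 1 = 86 = 2^1 · 43, so s = 1 and d = 43.
Repeated squaring mod 87: 13^1 ≡ 13, 13^2 ≡ 82, 13^4 ≡ 25, 13^8 ≡ 16, 13^16 ≡ 82, 13^32 ≡ 25.
43 = 32 + 8 + 2 + 1, so 13^43 ≡ 25·16·82·13 ≡ 13 (mod 87).

13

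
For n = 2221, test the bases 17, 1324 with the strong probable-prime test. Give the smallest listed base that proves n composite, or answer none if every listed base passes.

n − 1 = 2220 = 2^2 · 555, so s = 2 and d = 555.
Base 17: x_0 = 17^555 mod 2221 = 1431. x_0 is neither 1 nor 2220, so continue squaring. x_1 = 1431^2 mod 2221 = 2220. x_1 ≡ −1, so 17 is not a witness.
Base 1324: x_0 = 1324^555 mod 2221 = 1431. x_0 is neither 1 nor 2220, so continue squaring. x_1 = 1431^2 mod 2221 = 2220. x_1 ≡ −1, so 1324 is not a witness.
No listed base is a witness for 2221.

none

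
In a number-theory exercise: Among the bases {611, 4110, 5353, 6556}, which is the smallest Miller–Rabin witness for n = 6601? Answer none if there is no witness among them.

n − 1 = 6600 = 2^3 · 825, so s = 3 and d = 825.
Base 611: x_0 = 611^825 mod 6601 = 1. x_0 = 1, so 611 is not a witness.
Base 4110: x_0 = 4110^825 mod 6601 = 1. x_0 = 1, so 4110 is not a witness.
Base 5353: x_0 = 5353^825 mod 6601 = 6600. x_0 = 6600 ≡ −1, so 5353 is not a witness.
Base 6556: x_0 = 6556^825 mod 6601 = 1. x_0 = 1, so 6556 is not a witness.
No listed base is a witness for 6601.

none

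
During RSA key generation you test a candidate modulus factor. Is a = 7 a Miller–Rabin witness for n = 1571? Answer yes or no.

n − 1 = 1570 = 2^1 · 785, so s = 1 and d = 785.
x_0 = 7^785 mod 1571 = 1.
x_0 = 1, so 7 is not a witness.

no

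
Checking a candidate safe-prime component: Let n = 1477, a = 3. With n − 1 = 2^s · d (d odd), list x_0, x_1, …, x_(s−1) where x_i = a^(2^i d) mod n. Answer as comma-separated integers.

n − 1 = 1476 = 2^2 · 369, so s = 2 and d = 369.
x_0 = 3^369 mod 1477 = 335.
x_1 = 335^2 mod 1477 = 1450.

335, 1450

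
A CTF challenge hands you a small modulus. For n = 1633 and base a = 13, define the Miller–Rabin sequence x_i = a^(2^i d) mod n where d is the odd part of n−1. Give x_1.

n − 1 = 1632 = 2^5 · 51, so s = 5 and d = 51.
x_0 = 13^51 mod 1633 = 745.
x_1 = 745^2 mod 1633 = 1438.

1438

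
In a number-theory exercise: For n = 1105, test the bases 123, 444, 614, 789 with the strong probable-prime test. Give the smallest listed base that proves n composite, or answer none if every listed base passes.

n − 1 = 1104 = 2^4 · 69, so s = 4 and d = 69.
Base 123: x_0 = 123^69 mod 1105 = 1058. x_0 is neither 1 nor 1104, so continue squaring. x_1 = 1058^2 mod 1105 = 1104. x_1 ≡ −1, so 123 is not a witness.
Base 444: x_0 = 444^69 mod 1105 = 304. x_0 is neither 1 nor 1104, so continue squaring. x_1 = 304^2 mod 1105 = 701. x_2 = 701^2 mod 1105 = 781. x_3 = 781^2 mod 1105 = 1. x_3 = 1 but x_2 ≠ ±1, a nontrivial square root of 1 — 444 is a witness and 1105 is composite.
Base 614: x_0 = 614^69 mod 1105 = 729. x_0 is neither 1 nor 1104, so continue squaring. x_1 = 729^2 mod 1105 = 1041. x_2 = 1041^2 mod 1105 = 781. x_3 = 781^2 mod 1105 = 1. x_3 = 1 but x_2 ≠ ±1, a nontrivial square root of 1 — 614 is a witness and 1105 is composite.
Base 789: x_0 = 789^69 mod 1105 = 79. x_0 is neither 1 nor 1104, so continue squaring. x_1 = 79^2 mod 1105 = 716. x_2 = 716^2 mod 1105 = 1041. x_3 = 1041^2 mod 1105 = 781. Reached i = s−1 = 3 without hitting −1: 789 is a Miller–Rabin witness and 1105 is composite.
The smallest witness among the given bases is 444.

444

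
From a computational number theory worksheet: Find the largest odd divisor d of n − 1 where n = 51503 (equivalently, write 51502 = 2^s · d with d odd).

25751

Halving: 51502 → 25751; 25751 is odd.
So 51502 = 2^1 · 25751.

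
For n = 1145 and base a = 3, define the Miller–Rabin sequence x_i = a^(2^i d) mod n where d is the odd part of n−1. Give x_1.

919

n − 1 = 1144 = 2^3 · 143, so s = 3 and d = 143.
x_0 = 3^143 mod 1145 = 387.
x_1 = 387^2 mod 1145 = 919.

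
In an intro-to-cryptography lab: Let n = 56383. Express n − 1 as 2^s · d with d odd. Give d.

28191

Halving: 56382 → 28191; 28191 is odd.
So 56382 = 2^1 · 28191.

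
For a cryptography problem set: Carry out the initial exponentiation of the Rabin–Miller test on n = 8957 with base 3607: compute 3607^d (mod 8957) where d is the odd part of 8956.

1723

n − 1 = 8956 = 2^2 · 2239, so s = 2 and d = 2239.
3607^2239 mod 8957 = 1723.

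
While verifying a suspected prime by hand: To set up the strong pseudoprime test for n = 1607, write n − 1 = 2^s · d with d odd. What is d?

803

Halving: 1606 → 803; 803 is odd.
So 1606 = 2^1 · 803.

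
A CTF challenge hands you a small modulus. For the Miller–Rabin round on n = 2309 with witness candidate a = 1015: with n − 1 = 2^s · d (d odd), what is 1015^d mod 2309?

n − 1 = 2308 = 2^2 · 577, so s = 2 and d = 577.
Repeated squaring mod 2309: 1015^1 ≡ 1015, 1015^2 ≡ 411, 1015^4 ≡ 364, 1015^8 ≡ 883, 1015^16 ≡ 1556, 1015^32 ≡ 1304, 1015^64 ≡ 992, 1015^128 ≡ 430, 1015^256 ≡ 180, 1015^512 ≡ 74.
577 = 512 + 64 + 1, so 1015^577 ≡ 74·992·1015 ≡ 2308 (mod 2309).

2308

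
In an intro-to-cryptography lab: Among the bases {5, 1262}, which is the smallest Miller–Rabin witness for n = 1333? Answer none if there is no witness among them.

n − 1 = 1332 = 2^2 · 333, so s = 2 and d = 333.
Base 5: x_0 = 5^333 mod 1333 = 32. x_0 is neither 1 nor 1332, so continue squaring. x_1 = 32^2 mod 1333 = 1024. Reached i = s−1 = 1 without hitting −1: 5 is a Miller–Rabin witness and 1333 is composite.
Base 1262: x_0 = 1262^333 mod 1333 = 170. x_0 is neither 1 nor 1332, so continue squaring. x_1 = 170^2 mod 1333 = 907. Reached i = s−1 = 1 without hitting −1: 1262 is a Miller–Rabin witness and 1333 is composite.
The smallest witness among the given bases is 5.

5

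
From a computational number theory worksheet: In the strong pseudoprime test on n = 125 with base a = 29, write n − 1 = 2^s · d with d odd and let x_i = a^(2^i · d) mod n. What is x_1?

41

n − 1 = 124 = 2^2 · 31, so s = 2 and d = 31.
Repeated squaring mod 125: 29^1 ≡ 29, 29^2 ≡ 91, 29^4 ≡ 31, 29^8 ≡ 86, 29^16 ≡ 21.
31 = 16 + 8 + 4 + 2 + 1, so 29^31 ≡ 21·86·31·91·29 ≡ 54 (mod 125).
x_0 = 54.
x_1 = 54^2 mod 125 = 41.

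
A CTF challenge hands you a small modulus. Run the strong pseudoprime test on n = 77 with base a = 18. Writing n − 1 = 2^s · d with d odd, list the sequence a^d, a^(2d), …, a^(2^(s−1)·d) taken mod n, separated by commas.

74, 9

n − 1 = 76 = 2^2 · 19, so s = 2 and d = 19.
x_0 = 18^19 mod 77 = 74.
x_1 = 74^2 mod 77 = 9.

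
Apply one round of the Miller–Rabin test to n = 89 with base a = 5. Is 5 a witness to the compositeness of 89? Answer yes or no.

n − 1 = 88 = 2^3 · 11, so s = 3 and d = 11.
By repeated squaring, 5^11 ≡ 55 (mod 89).
x_0 = 5^11 mod 89 = 55.
x_0 is neither 1 nor 88, so continue squaring.
x_1 = 55^2 mod 89 = 88.
x_1 ≡ −1, so 5 is not a witness.

no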